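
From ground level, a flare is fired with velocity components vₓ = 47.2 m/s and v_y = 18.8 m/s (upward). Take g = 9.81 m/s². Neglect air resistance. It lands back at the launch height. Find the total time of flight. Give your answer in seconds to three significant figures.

It returns to y = 0 when t = 2 v_y0 / g = 2(18.80)/9.81 = 3.833 s.

3.83 s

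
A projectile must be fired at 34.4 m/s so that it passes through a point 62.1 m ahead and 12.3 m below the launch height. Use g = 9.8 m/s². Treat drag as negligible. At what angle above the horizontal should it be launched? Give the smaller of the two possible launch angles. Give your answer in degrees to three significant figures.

3.43°

Trajectory: y = x tanθ − g x² (1 + tan²θ)/(2v₀²). With x = 62.1, y = −12.3, v₀ = 34.4, g = 9.80:
15.97 tan²θ − 62.1 tanθ + (3.668) = 0.
tanθ = [62.1 ± √(62.1² − 4 × 15.97 × (3.668))] / (2 × 15.97) = (62.1 ± 60.18) / 31.94, giving tanθ = 0.06000 or 3.829.
θ = 3.434° or 75.36°; the smaller is 3.434°.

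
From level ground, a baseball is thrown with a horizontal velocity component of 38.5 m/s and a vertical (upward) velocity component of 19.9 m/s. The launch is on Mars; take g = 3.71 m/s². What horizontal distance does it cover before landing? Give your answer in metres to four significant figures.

413.0 m

Time aloft: T = 2 v_y0 / g = 2 × 19.90 / 3.71 = 10.73 s.
Horizontal distance R = vₓ T = 38.50 × 10.73 = 413.0 m.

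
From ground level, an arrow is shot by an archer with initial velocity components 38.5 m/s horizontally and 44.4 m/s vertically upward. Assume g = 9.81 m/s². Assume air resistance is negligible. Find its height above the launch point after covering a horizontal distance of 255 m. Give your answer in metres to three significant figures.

Time to reach x = 255 m: t = x/vₓ = 255/38.50 = 6.623 s.
Height: y = v_y0 t − ½ g t² = 44.40 × 6.623 − 4.905 × 6.623² = 294.1 − 215.2 = 78.90 m.

78.9 m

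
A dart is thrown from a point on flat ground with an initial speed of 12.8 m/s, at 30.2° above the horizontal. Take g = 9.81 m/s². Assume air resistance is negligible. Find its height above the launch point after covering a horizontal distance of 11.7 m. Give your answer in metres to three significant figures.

Components: vₓ = 12.80 cos 30.2° = 11.06 m/s, v_y0 = 12.80 sin 30.2° = 6.439 m/s.
x = vₓ t ⇒ t = 11.7/11.06 = 1.058 s.
Height: y = v_y0 t − ½ g t² = 6.439 × 1.058 − 4.905 × 1.058² = 6.810 − 5.486 = 1.323 m.

1.32 m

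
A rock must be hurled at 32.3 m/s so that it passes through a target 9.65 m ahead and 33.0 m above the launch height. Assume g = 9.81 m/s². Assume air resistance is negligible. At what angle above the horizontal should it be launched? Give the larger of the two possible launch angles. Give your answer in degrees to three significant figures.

86.8°

Trajectory: y = x tanθ − g x² (1 + tan²θ)/(2v₀²). With x = 9.65, y = 33.0, v₀ = 32.3, g = 9.81:
0.4378 tan²θ − 9.65 tanθ + (33.44) = 0.
tanθ = [9.65 ± √(9.65² − 4 × 0.4378 × (33.44))] / (2 × 0.4378) = (9.65 ± 5.879) / 0.8756, giving tanθ = 4.306 or 17.73.
θ = 76.93° or 86.77°; the larger is 86.77°.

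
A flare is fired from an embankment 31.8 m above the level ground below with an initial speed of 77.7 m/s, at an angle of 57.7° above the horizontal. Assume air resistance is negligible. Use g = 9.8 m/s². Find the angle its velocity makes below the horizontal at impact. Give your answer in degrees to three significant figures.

Horizontal component vₓ = 77.70 cos 57.7° = 41.52 m/s; vertical v_y0 = 77.70 sin 57.7° = 65.68 m/s.
The projectile lands when y = 31.8 + (65.68) t − ½·9.80·t² = 0. Positive root: t = (65.68 + √(65.68² + 2·9.80·31.8)) / 9.80 = (65.68 + 70.26) / 9.80 = 13.87 s.
At impact: v_y = v_y0 − g t = −70.26 m/s; vₓ = 41.52 m/s.
Angle below horizontal: arctan(|v_y|/vₓ) = arctan(70.26/41.52) = 59.42°.

59.4°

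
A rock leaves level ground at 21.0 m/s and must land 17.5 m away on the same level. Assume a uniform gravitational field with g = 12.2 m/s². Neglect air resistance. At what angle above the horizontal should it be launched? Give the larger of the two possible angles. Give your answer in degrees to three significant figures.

75.5°

Level-ground range R = v₀² sin(2θ)/g ⇒ sin(2θ) = gR/v₀² = 12.2 × 17.5 / 21.0² = 0.4841.
2θ = 28.96° or 180° − 28.96° = 151.0°, so θ = 14.48° or 75.52°.
The larger angle is 75.52°.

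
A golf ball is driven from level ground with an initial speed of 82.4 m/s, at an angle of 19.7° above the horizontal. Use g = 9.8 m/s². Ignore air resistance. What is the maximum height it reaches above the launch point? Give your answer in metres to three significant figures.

Horizontal component vₓ = 82.40 cos 19.7° = 77.58 m/s; vertical v_y0 = 82.40 sin 19.7° = 27.78 m/s.
At the apex v_y = 0, so H = v_y0²/(2g) = 27.78²/19.60 = 39.36 m.

39.4 m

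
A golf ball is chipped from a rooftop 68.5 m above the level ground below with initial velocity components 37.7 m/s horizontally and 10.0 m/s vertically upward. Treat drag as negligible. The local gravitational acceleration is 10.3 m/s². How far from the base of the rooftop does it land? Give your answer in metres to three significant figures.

179 m

Vertical motion (up positive, ground at y = 0): 5.150 t² − (10.00) t − 68.5 = 0, so t = (10.00 + √(10.00² + 2·10.3·68.5)) / 10.3 = (10.00 + 38.87) / 10.3 = 4.745 s.
Horizontal distance: R = vₓ t = 37.70 × 4.745 = 178.9 m.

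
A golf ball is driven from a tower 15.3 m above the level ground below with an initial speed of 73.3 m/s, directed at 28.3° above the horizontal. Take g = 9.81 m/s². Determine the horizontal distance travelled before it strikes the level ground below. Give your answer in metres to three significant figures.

484 m

vₓ = 73.30 cos 28.3° = 64.54 m/s; v_y0 = 73.30 sin 28.3° = 34.75 m/s.
Vertical motion (up positive, ground at y = 0): 4.905 t² − (34.75) t − 15.3 = 0, so t = (34.75 + √(34.75² + 2·9.81·15.3)) / 9.81 = (34.75 + 38.83) / 9.81 = 7.501 s.
Horizontal distance: R = vₓ t = 64.54 × 7.501 = 484.1 m.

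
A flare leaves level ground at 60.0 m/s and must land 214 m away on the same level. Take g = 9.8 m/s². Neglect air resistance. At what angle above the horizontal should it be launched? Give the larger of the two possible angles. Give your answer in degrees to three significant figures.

R = v₀² sin 2θ / g gives sin 2θ = gR/v₀² = 9.80·214/60.0² = 0.5826.
2θ = 35.63° or 180° − 35.63° = 144.4°, so θ = 17.82° or 72.18°.
The larger angle is 72.18°.

72.2°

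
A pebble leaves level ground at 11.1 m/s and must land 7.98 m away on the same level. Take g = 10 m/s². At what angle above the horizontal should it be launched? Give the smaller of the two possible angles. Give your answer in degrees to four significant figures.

From R = (v₀²/g) sin 2θ: sin 2θ = 10.0 × 7.98 / 123.21 = 0.6477.
2θ = 40.37° or 180° − 40.37° = 139.6°, so θ = 20.18° or 69.82°.
The smaller angle is 20.18°.

20.18°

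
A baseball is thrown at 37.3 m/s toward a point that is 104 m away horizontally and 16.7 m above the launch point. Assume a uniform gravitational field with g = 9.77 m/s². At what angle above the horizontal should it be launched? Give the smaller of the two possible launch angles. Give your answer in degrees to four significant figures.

Trajectory: y = x tanθ − g x² (1 + tan²θ)/(2v₀²). With x = 104, y = 16.7, v₀ = 37.3, g = 9.77:
37.98 tan²θ − 104 tanθ + (54.68) = 0.
tanθ = [104 ± √(104² − 4 × 37.98 × (54.68))] / (2 × 37.98) = (104 ± 50.10) / 75.95, giving tanθ = 0.7096 or 2.029.
θ = 35.36° or 63.76°; the smaller is 35.36°.

35.36°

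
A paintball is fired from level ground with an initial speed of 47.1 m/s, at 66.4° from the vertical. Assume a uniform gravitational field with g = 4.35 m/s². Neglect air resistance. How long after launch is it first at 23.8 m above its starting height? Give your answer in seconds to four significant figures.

1.533 s

Components: vₓ = 47.10 sin 66.4° = 43.16 m/s, v_y0 = 47.10 cos 66.4° = 18.86 m/s.
Require v_y0 t − ½ g t² = 23.8, i.e. 2.175 t² − 18.86 t + 23.8 = 0.
Quadratic formula: t = (18.86 ± √148.51) / 4.35 = (18.86 ± 12.19) / 4.35 → t = 1.533 s or 7.136 s.
The first (ascending) time is 1.533 s.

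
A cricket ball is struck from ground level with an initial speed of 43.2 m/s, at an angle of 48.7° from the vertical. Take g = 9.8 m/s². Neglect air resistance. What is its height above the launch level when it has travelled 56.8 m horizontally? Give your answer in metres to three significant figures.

Resolve: vₓ = 43.20 sin 48.7° = 32.45 m/s and v_y0 = 43.20 cos 48.7° = 28.51 m/s.
At x = 56.8 m, t = x/vₓ = 56.8/32.45 = 1.750 s.
Height: y = v_y0 t − ½ g t² = 28.51 × 1.750 − 4.900 × 1.750² = 49.90 − 15.01 = 34.89 m.

34.9 m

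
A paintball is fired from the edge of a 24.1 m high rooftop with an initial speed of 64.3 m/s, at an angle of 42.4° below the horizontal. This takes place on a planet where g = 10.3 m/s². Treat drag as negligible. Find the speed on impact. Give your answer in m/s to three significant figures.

Horizontal component vₓ = 64.30 cos 42.4° = 47.48 m/s; vertical v_y0 = −43.36 m/s (downward).
With up positive and y = 0 at the ground: y(t) = 24.1 + (−43.36) t − 5.150 t². Setting y = 0 and taking the positive root: t = [−43.36 + √(43.36² + 2·10.3·24.1)] / 10.3 = (−43.36 + 48.75) / 10.3 = 0.5233 s.
Vertical velocity at impact: v_y = v_y0 − g t = −43.36 − 10.3 × 0.5233 = −48.75 m/s.
Speed: |v| = √(vₓ² + v_y²) = √(47.48² + 48.75²) = 68.05 m/s.

68.1 m/s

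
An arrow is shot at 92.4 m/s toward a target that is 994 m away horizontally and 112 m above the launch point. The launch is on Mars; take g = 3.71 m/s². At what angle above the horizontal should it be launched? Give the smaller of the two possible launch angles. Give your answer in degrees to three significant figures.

19.6°

Trajectory: y = x tanθ − g x² (1 + tan²θ)/(2v₀²). With x = 994, y = 112, v₀ = 92.4, g = 3.71:
214.7 tan²θ − 994 tanθ + (326.7) = 0.
tanθ = [994 ± √(994² − 4 × 214.7 × (326.7))] / (2 × 214.7) = (994 ± 841.1) / 429.3, giving tanθ = 0.3560 or 4.274.
θ = 19.60° or 76.83°; the smaller is 19.60°.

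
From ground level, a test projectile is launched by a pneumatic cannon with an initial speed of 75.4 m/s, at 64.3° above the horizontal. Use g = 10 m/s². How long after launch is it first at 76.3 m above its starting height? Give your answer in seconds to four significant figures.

1.235 s

Horizontal component vₓ = 75.40 cos 64.3° = 32.70 m/s; vertical v_y0 = 75.40 sin 64.3° = 67.94 m/s.
Set y = v_y0 t − ½ g t² = 76.3: 5.000 t² − 67.94 t + 76.3 = 0.
t = [67.94 ± √(67.94² − 2·10.0·76.3)] / 10.0 = (67.94 ± 55.59) / 10.0, so t = 1.235 s or t = 12.35 s.
The first (ascending) time is 1.235 s.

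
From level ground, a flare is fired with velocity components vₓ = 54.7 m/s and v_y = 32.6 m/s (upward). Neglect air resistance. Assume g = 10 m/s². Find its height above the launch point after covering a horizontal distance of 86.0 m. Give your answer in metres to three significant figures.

38.9 m

x = vₓ t ⇒ t = 86.0/54.70 = 1.572 s.
Height: y = v_y0 t − ½ g t² = 32.60 × 1.572 − 5.000 × 1.572² = 51.25 − 12.36 = 38.89 m.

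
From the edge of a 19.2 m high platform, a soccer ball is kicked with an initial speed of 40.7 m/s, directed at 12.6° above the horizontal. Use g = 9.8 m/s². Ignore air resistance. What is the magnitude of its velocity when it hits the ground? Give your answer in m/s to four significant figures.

Horizontal component vₓ = 40.70 cos 12.6° = 39.72 m/s; vertical v_y0 = 40.70 sin 12.6° = 8.878 m/s.
With up positive and y = 0 at the ground: y(t) = 19.2 + (8.878) t − 4.900 t². Setting y = 0 and taking the positive root: t = [8.878 + √(8.878² + 2·9.80·19.2)] / 9.80 = (8.878 + 21.33) / 9.80 = 3.083 s.
Vertical velocity at impact: v_y = v_y0 − g t = 8.878 − 9.80 × 3.083 = −21.33 m/s.
Speed: |v| = √(vₓ² + v_y²) = √(39.72² + 21.33²) = 45.09 m/s.

45.09 m/s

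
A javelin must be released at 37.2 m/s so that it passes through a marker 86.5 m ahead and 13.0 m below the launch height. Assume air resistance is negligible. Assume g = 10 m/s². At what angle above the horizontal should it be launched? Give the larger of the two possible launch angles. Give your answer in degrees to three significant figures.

71.7°

Trajectory: y = x tanθ − g x² (1 + tan²θ)/(2v₀²). With x = 86.5, y = −13.0, v₀ = 37.2, g = 10.0:
27.03 tan²θ − 86.5 tanθ + (14.03) = 0.
tanθ = [86.5 ± √(86.5² − 4 × 27.03 × (14.03))] / (2 × 27.03) = (86.5 ± 77.23) / 54.07, giving tanθ = 0.1714 or 3.028.
θ = 9.728° or 71.73°; the larger is 71.73°.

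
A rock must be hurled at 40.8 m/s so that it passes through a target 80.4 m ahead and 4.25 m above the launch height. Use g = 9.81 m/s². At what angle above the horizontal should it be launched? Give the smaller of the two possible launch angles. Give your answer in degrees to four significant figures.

Trajectory: y = x tanθ − g x² (1 + tan²θ)/(2v₀²). With x = 80.4, y = 4.25, v₀ = 40.8, g = 9.81:
19.05 tan²θ − 80.4 tanθ + (23.30) = 0.
tanθ = [80.4 ± √(80.4² − 4 × 19.05 × (23.30))] / (2 × 19.05) = (80.4 ± 68.48) / 38.09, giving tanθ = 0.3130 or 3.908.
θ = 17.38° or 75.65°; the smaller is 17.38°.

17.38°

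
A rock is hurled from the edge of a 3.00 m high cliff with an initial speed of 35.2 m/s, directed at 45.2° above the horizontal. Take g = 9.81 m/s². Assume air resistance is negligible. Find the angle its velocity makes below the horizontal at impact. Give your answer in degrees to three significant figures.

vₓ = 35.20 cos 45.2° = 24.80 m/s; v_y0 = 35.20 sin 45.2° = 24.98 m/s.
Vertical motion (up positive, ground at y = 0): 4.905 t² − (24.98) t − 3.00 = 0, so t = (24.98 + √(24.98² + 2·9.81·3.00)) / 9.81 = (24.98 + 26.13) / 9.81 = 5.210 s.
At impact: v_y = v_y0 − g t = −26.13 m/s; vₓ = 24.80 m/s.
Angle below horizontal: arctan(|v_y|/vₓ) = arctan(26.13/24.80) = 46.49°.

46.5°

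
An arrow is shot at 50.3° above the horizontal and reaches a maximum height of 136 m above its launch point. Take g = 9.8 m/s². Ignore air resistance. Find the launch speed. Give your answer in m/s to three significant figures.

At the peak v_y = 0, so v_y0 = √(2gH) = √(2 × 9.80 × 136) = 51.63 m/s.
v_y0 = v₀ sin θ ⇒ v₀ = 51.63 / sin 50.3° = 67.10 m/s.

67.1 m/s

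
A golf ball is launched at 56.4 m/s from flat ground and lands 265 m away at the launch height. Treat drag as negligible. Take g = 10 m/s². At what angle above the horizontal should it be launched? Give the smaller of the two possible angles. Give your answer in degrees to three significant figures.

Level-ground range R = v₀² sin(2θ)/g ⇒ sin(2θ) = gR/v₀² = 10.0 × 265 / 56.4² = 0.8331.
2θ = 56.42° or 180° − 56.42° = 123.6°, so θ = 28.21° or 61.79°.
The smaller angle is 28.21°.

28.2°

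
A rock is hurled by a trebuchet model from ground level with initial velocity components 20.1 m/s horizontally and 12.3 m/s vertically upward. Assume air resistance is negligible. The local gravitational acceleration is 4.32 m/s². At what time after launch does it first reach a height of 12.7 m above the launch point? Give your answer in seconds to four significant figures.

Height y(t) = 12.30 t − 2.160 t² = 12.7 gives 2.160 t² − 12.30 t + 12.7 = 0.
Quadratic formula: t = (12.30 ± √41.562) / 4.32 = (12.30 ± 6.447) / 4.32 → t = 1.355 s or 4.340 s.
The first (ascending) time is 1.355 s.

1.355 s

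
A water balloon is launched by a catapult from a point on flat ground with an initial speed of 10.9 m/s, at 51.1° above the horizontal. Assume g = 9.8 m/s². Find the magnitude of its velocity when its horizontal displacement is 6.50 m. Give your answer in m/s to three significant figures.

Components: vₓ = 10.90 cos 51.1° = 6.845 m/s, v_y0 = 10.90 sin 51.1° = 8.483 m/s.
At x = 6.50 m, t = x/vₓ = 6.50/6.845 = 0.9496 s.
Vertical velocity there: v_y = v_y0 − g t = 8.483 − 9.80 × 0.9496 = −0.8235 m/s.
Speed: √(vₓ² + v_y²) = √(6.845² + 0.8235²) = 6.894 m/s.

6.89 m/s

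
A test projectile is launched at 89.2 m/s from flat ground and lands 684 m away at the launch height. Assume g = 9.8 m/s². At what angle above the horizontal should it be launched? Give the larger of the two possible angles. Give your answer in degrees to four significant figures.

Level-ground range R = v₀² sin(2θ)/g ⇒ sin(2θ) = gR/v₀² = 9.80 × 684 / 89.2² = 0.8425.
2θ = 57.40° or 180° − 57.40° = 122.6°, so θ = 28.70° or 61.30°.
The larger angle is 61.30°.

61.30°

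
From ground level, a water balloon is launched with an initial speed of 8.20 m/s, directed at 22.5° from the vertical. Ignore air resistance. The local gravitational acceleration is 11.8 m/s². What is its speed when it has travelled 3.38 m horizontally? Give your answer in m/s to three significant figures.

Horizontal component vₓ = 8.200 sin 22.5° = 3.138 m/s; vertical v_y0 = 8.200 cos 22.5° = 7.576 m/s.
Time to reach x = 3.38 m: t = x/vₓ = 3.38/3.138 = 1.077 s.
Vertical velocity there: v_y = v_y0 − g t = 7.576 − 11.8 × 1.077 = −5.134 m/s.
Speed: √(vₓ² + v_y²) = √(3.138² + 5.134²) = 6.017 m/s.

6.02 m/s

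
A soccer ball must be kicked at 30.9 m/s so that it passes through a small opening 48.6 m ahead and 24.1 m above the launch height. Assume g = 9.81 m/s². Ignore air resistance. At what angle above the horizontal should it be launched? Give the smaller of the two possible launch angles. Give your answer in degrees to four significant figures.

44.73°

Trajectory: y = x tanθ − g x² (1 + tan²θ)/(2v₀²). With x = 48.6, y = 24.1, v₀ = 30.9, g = 9.81:
12.13 tan²θ − 48.6 tanθ + (36.23) = 0.
tanθ = [48.6 ± √(48.6² − 4 × 12.13 × (36.23))] / (2 × 12.13) = (48.6 ± 24.56) / 24.27, giving tanθ = 0.9905 or 3.015.
θ = 44.73° or 71.65°; the smaller is 44.73°.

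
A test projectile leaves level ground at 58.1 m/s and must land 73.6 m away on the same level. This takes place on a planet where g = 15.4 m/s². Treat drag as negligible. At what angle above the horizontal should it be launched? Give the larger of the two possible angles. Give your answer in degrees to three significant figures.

80.2°

From R = (v₀²/g) sin 2θ: sin 2θ = 15.4 × 73.6 / 3375.6 = 0.3358.
2θ = 19.62° or 180° − 19.62° = 160.4°, so θ = 9.810° or 80.19°.
The larger angle is 80.19°.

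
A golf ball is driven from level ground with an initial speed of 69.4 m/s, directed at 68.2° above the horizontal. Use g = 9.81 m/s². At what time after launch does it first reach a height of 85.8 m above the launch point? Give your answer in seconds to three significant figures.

Resolve: vₓ = 69.40 cos 68.2° = 25.77 m/s and v_y0 = 69.40 sin 68.2° = 64.44 m/s.
Set y = v_y0 t − ½ g t² = 85.8: 4.905 t² − 64.44 t + 85.8 = 0.
t = [64.44 ± √(64.44² − 2·9.81·85.8)] / 9.81 = (64.44 ± 49.69) / 9.81, so t = 1.504 s or t = 11.63 s.
The first (ascending) time is 1.504 s.

1.50 s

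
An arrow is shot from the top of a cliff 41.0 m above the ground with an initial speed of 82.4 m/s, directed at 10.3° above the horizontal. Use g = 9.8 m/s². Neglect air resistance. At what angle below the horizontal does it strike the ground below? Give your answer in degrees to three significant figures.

vₓ = 82.40 cos 10.3° = 81.07 m/s; v_y0 = 82.40 sin 10.3° = 14.73 m/s.
With up positive and y = 0 at the ground: y(t) = 41.0 + (14.73) t − 4.900 t². Setting y = 0 and taking the positive root: t = [14.73 + √(14.73² + 2·9.80·41.0)] / 9.80 = (14.73 + 31.95) / 9.80 = 4.763 s.
At impact: v_y = v_y0 − g t = −31.95 m/s; vₓ = 81.07 m/s.
Angle below horizontal: arctan(|v_y|/vₓ) = arctan(31.95/81.07) = 21.51°.

21.5°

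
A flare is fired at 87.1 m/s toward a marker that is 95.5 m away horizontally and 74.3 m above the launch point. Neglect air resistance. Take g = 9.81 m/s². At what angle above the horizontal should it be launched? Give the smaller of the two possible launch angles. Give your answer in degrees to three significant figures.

Trajectory: y = x tanθ − g x² (1 + tan²θ)/(2v₀²). With x = 95.5, y = 74.3, v₀ = 87.1, g = 9.81:
5.897 tan²θ − 95.5 tanθ + (80.20) = 0.
tanθ = [95.5 ± √(95.5² − 4 × 5.897 × (80.20))] / (2 × 5.897) = (95.5 ± 85.02) / 11.79, giving tanθ = 0.8885 or 15.31.
θ = 41.62° or 86.26°; the smaller is 41.62°.

41.6°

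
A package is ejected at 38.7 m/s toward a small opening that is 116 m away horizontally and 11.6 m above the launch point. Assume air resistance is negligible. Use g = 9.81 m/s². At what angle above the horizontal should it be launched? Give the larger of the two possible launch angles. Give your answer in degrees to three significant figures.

63.4°

Trajectory: y = x tanθ − g x² (1 + tan²θ)/(2v₀²). With x = 116, y = 11.6, v₀ = 38.7, g = 9.81:
44.07 tan²θ − 116 tanθ + (55.67) = 0.
tanθ = [116 ± √(116² − 4 × 44.07 × (55.67))] / (2 × 44.07) = (116 ± 60.36) / 88.14, giving tanθ = 0.6313 or 2.001.
θ = 32.27° or 63.45°; the larger is 63.45°.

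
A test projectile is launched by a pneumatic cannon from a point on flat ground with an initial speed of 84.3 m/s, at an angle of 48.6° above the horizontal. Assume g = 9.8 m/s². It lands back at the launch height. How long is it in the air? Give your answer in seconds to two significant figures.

13 s

Components: vₓ = 84.30 cos 48.6° = 55.75 m/s, v_y0 = 84.30 sin 48.6° = 63.23 m/s.
Landing at launch height ⇒ T = 2 v_y0 / g = 2 × 63.23 / 9.80 = 12.90 s.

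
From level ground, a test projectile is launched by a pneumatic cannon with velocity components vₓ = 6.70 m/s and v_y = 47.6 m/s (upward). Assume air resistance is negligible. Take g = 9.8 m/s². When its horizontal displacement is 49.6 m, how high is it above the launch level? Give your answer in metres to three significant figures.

x = vₓ t ⇒ t = 49.6/6.700 = 7.403 s.
Height: y = v_y0 t − ½ g t² = 47.60 × 7.403 − 4.900 × 7.403² = 352.4 − 268.5 = 83.84 m.

83.8 m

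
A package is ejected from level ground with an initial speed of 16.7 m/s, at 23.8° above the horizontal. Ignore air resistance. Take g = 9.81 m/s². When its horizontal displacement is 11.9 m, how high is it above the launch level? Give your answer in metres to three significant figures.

Horizontal component vₓ = 16.70 cos 23.8° = 15.28 m/s; vertical v_y0 = 16.70 sin 23.8° = 6.739 m/s.
Time to reach x = 11.9 m: t = x/vₓ = 11.9/15.28 = 0.7788 s.
Height: y = v_y0 t − ½ g t² = 6.739 × 0.7788 − 4.905 × 0.7788² = 5.249 − 2.975 = 2.273 m.

2.27 m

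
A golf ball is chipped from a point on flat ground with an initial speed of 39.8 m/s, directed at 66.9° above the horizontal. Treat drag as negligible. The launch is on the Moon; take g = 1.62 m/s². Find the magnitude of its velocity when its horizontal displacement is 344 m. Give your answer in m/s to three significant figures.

Components: vₓ = 39.80 cos 66.9° = 15.62 m/s, v_y0 = 39.80 sin 66.9° = 36.61 m/s.
At x = 344 m, t = x/vₓ = 344/15.62 = 22.03 s.
Vertical velocity there: v_y = v_y0 − g t = 36.61 − 1.62 × 22.03 = 0.9202 m/s.
Speed: √(vₓ² + v_y²) = √(15.62² + 0.9202²) = 15.64 m/s.

15.6 m/s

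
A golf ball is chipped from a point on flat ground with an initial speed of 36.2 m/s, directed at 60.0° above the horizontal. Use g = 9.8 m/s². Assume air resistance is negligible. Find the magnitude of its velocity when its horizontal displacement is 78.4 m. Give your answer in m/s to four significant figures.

21.23 m/s

Components: vₓ = 36.20 cos 60.0° = 18.10 m/s, v_y0 = 36.20 sin 60.0° = 31.35 m/s.
x = vₓ t ⇒ t = 78.4/18.10 = 4.331 s.
Vertical velocity there: v_y = v_y0 − g t = 31.35 − 9.80 × 4.331 = −11.10 m/s.
Speed: √(vₓ² + v_y²) = √(18.10² + 11.10²) = 21.23 m/s.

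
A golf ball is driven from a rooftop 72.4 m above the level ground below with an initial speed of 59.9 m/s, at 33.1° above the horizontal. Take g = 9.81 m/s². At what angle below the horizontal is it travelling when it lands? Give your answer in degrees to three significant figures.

Resolve: vₓ = 59.90 cos 33.1° = 50.18 m/s and v_y0 = 59.90 sin 33.1° = 32.71 m/s.
Vertical motion (up positive, ground at y = 0): 4.905 t² − (32.71) t − 72.4 = 0, so t = (32.71 + √(32.71² + 2·9.81·72.4)) / 9.81 = (32.71 + 49.91) / 9.81 = 8.422 s.
At impact: v_y = v_y0 − g t = −49.91 m/s; vₓ = 50.18 m/s.
Angle below horizontal: arctan(|v_y|/vₓ) = arctan(49.91/50.18) = 44.84°.

44.8°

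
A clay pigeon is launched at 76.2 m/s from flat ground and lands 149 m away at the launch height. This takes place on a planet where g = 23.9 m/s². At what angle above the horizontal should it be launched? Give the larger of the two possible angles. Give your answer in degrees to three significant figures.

71.1°

R = v₀² sin 2θ / g gives sin 2θ = gR/v₀² = 23.9·149/76.2² = 0.6133.
2θ = 37.83° or 180° − 37.83° = 142.2°, so θ = 18.91° or 71.09°.
The larger angle is 71.09°.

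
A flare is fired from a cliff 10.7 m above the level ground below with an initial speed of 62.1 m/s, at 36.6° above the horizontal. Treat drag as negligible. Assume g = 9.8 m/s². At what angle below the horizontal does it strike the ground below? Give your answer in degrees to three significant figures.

38.6°

Components: vₓ = 62.10 cos 36.6° = 49.85 m/s, v_y0 = 62.10 sin 36.6° = 37.03 m/s.
Vertical motion (up positive, ground at y = 0): 4.900 t² − (37.03) t − 10.7 = 0, so t = (37.03 + √(37.03² + 2·9.80·10.7)) / 9.80 = (37.03 + 39.76) / 9.80 = 7.835 s.
At impact: v_y = v_y0 − g t = −39.76 m/s; vₓ = 49.85 m/s.
Angle below horizontal: arctan(|v_y|/vₓ) = arctan(39.76/49.85) = 38.57°.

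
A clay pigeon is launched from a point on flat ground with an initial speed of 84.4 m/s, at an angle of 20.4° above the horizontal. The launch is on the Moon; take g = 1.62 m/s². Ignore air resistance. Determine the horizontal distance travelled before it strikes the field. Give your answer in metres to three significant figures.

2870 m

vₓ = 84.40 cos 20.4° = 79.11 m/s; v_y0 = 84.40 sin 20.4° = 29.42 m/s.
Flight time T = 2 v_y0 / g = 36.32 s.
Horizontal distance R = vₓ T = 79.11 × 36.32 = 2873 m.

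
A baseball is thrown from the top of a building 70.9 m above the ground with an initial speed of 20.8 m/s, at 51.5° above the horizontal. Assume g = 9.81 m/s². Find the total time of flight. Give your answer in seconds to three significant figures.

Components: vₓ = 20.80 cos 51.5° = 12.95 m/s, v_y0 = 20.80 sin 51.5° = 16.28 m/s.
With up positive and y = 0 at the ground: y(t) = 70.9 + (16.28) t − 4.905 t². Setting y = 0 and taking the positive root: t = [16.28 + √(16.28² + 2·9.81·70.9)] / 9.81 = (16.28 + 40.69) / 9.81 = 5.808 s.

5.81 s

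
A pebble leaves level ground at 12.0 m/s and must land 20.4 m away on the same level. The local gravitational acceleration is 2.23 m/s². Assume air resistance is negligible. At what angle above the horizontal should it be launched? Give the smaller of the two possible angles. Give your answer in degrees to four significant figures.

9.208°

From R = (v₀²/g) sin 2θ: sin 2θ = 2.23 × 20.4 / 144.00 = 0.3159.
2θ = 18.42° or 180° − 18.42° = 161.6°, so θ = 9.208° or 80.79°.
The smaller angle is 9.208°.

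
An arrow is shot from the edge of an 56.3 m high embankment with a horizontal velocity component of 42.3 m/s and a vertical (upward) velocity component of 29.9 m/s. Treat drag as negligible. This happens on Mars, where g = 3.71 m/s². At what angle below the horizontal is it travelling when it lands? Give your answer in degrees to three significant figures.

Vertical motion (up positive, ground at y = 0): 1.855 t² − (29.90) t − 56.3 = 0, so t = (29.90 + √(29.90² + 2·3.71·56.3)) / 3.71 = (29.90 + 36.22) / 3.71 = 17.82 s.
At impact: v_y = v_y0 − g t = −36.22 m/s; vₓ = 42.30 m/s.
Angle below horizontal: arctan(|v_y|/vₓ) = arctan(36.22/42.30) = 40.57°.

40.6°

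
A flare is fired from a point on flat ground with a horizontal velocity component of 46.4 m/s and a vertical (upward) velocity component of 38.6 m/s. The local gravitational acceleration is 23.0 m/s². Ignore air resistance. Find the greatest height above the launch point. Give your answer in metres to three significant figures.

32.4 m

Peak height H = v_y0² / (2g) = 1490.0 / 46.00 = 32.39 m.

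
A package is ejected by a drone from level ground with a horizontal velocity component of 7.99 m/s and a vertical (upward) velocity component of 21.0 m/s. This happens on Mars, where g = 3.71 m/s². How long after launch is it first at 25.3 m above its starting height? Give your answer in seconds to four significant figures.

1.371 s

Require v_y0 t − ½ g t² = 25.3, i.e. 1.855 t² − 21.00 t + 25.3 = 0.
Quadratic formula: t = (21.00 ± √253.27) / 3.71 = (21.00 ± 15.91) / 3.71 → t = 1.371 s or 9.950 s.
The first (ascending) time is 1.371 s.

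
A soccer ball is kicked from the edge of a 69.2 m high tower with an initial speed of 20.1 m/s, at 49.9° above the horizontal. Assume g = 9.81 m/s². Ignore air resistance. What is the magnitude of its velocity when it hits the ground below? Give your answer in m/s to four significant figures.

Resolve: vₓ = 20.10 cos 49.9° = 12.95 m/s and v_y0 = 20.10 sin 49.9° = 15.37 m/s.
Vertical motion (up positive, ground at y = 0): 4.905 t² − (15.37) t − 69.2 = 0, so t = (15.37 + √(15.37² + 2·9.81·69.2)) / 9.81 = (15.37 + 39.93) / 9.81 = 5.637 s.
Vertical velocity at impact: v_y = v_y0 − g t = 15.37 − 9.81 × 5.637 = −39.93 m/s.
Speed: |v| = √(vₓ² + v_y²) = √(12.95² + 39.93²) = 41.97 m/s.

41.97 m/s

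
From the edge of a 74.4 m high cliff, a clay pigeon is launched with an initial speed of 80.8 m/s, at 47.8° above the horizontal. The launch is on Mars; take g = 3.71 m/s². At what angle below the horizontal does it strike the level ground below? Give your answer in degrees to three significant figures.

Horizontal component vₓ = 80.80 cos 47.8° = 54.28 m/s; vertical v_y0 = 80.80 sin 47.8° = 59.86 m/s.
With up positive and y = 0 at the ground: y(t) = 74.4 + (59.86) t − 1.855 t². Setting y = 0 and taking the positive root: t = [59.86 + √(59.86² + 2·3.71·74.4)] / 3.71 = (59.86 + 64.30) / 3.71 = 33.47 s.
At impact: v_y = v_y0 − g t = −64.30 m/s; vₓ = 54.28 m/s.
Angle below horizontal: arctan(|v_y|/vₓ) = arctan(64.30/54.28) = 49.83°.

49.8°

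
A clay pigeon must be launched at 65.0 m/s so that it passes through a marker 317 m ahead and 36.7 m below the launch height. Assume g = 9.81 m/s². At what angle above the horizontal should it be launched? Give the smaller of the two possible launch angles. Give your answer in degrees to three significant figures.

15.7°

Trajectory: y = x tanθ − g x² (1 + tan²θ)/(2v₀²). With x = 317, y = −36.7, v₀ = 65.0, g = 9.81:
116.7 tan²θ − 317 tanθ + (79.96) = 0.
tanθ = [317 ± √(317² − 4 × 116.7 × (79.96))] / (2 × 116.7) = (317 ± 251.3) / 233.3, giving tanθ = 0.2814 or 2.436.
θ = 15.72° or 67.68°; the smaller is 15.72°.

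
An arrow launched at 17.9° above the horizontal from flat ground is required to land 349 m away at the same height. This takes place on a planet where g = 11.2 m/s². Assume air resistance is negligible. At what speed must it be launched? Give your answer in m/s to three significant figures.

Level-ground range: R = v₀² sin(2θ)/g, so v₀ = √(gR / sin 2θ).
v₀ = √(11.2 × 349 / sin 35.80°) = √(3909 / 0.5850) = √6682.2 = 81.74 m/s.

81.7 m/s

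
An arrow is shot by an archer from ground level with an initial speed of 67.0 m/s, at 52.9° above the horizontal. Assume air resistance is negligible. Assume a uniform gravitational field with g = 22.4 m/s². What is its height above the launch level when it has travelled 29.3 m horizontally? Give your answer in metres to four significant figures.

32.85 m

Resolve: vₓ = 67.00 cos 52.9° = 40.41 m/s and v_y0 = 67.00 sin 52.9° = 53.44 m/s.
x = vₓ t ⇒ t = 29.3/40.41 = 0.7250 s.
Height: y = v_y0 t − ½ g t² = 53.44 × 0.7250 − 11.20 × 0.7250² = 38.74 − 5.887 = 32.85 m.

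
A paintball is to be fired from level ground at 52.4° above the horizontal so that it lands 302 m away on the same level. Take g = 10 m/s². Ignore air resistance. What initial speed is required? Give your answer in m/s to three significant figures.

Level-ground range: R = v₀² sin(2θ)/g, so v₀ = √(gR / sin 2θ).
v₀ = √(10.0 × 302 / sin 104.8°) = √(3020 / 0.9668) = √3123.6 = 55.89 m/s.

55.9 m/s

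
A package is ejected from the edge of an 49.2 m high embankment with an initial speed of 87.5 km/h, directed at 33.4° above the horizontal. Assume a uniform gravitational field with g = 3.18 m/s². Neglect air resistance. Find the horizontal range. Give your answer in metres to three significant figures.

227 m

Convert: 87.5 km/h = 87.5/3.6 = 24.31 m/s.
vₓ = 24.31 cos 33.4° = 20.29 m/s; v_y0 = 24.31 sin 33.4° = 13.38 m/s.
The projectile lands when y = 49.2 + (13.38) t − ½·3.18·t² = 0. Positive root: t = (13.38 + √(13.38² + 2·3.18·49.2)) / 3.18 = (13.38 + 22.18) / 3.18 = 11.18 s.
Horizontal distance: R = vₓ t = 20.29 × 11.18 = 226.9 m.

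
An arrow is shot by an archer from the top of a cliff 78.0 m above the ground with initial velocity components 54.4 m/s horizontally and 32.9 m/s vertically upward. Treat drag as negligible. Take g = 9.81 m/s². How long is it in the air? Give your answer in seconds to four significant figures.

The projectile lands when y = 78.0 + (32.90) t − ½·9.81·t² = 0. Positive root: t = (32.90 + √(32.90² + 2·9.81·78.0)) / 9.81 = (32.90 + 51.12) / 9.81 = 8.564 s.

8.564 s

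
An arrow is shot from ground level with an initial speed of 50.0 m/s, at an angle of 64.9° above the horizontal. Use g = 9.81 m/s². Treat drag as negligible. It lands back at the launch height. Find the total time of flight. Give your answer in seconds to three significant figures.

vₓ = 50.00 cos 64.9° = 21.21 m/s; v_y0 = 50.00 sin 64.9° = 45.28 m/s.
Time of flight on level ground: T = 2 v_y0 / g = 2 × 45.28 / 9.81 = 9.231 s.

9.23 s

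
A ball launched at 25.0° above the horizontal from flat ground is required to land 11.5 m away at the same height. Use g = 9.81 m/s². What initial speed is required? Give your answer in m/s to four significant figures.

12.14 m/s

On level ground R = v₀² sin 2θ / g ⇒ v₀ = √(gR / sin 2θ).
v₀ = √(9.81 × 11.5 / sin 50.00°) = √(112.8 / 0.7660) = √147.27 = 12.14 m/s.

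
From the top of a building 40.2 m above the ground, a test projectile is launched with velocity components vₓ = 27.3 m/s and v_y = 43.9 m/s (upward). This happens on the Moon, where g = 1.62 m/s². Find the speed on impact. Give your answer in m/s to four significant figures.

52.94 m/s

With up positive and y = 0 at the ground: y(t) = 40.2 + (43.90) t − 0.8100 t². Setting y = 0 and taking the positive root: t = [43.90 + √(43.90² + 2·1.62·40.2)] / 1.62 = (43.90 + 45.36) / 1.62 = 55.10 s.
Vertical velocity at impact: v_y = v_y0 − g t = 43.90 − 1.62 × 55.10 = −45.36 m/s.
Speed: |v| = √(vₓ² + v_y²) = √(27.30² + 45.36²) = 52.94 m/s.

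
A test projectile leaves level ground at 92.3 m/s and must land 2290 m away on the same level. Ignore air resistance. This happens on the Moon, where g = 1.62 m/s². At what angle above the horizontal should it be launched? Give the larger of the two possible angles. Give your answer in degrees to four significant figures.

Level-ground range R = v₀² sin(2θ)/g ⇒ sin(2θ) = gR/v₀² = 1.62 × 2290 / 92.3² = 0.4355.
2θ = 25.81° or 180° − 25.81° = 154.2°, so θ = 12.91° or 77.09°.
The larger angle is 77.09°.

77.09°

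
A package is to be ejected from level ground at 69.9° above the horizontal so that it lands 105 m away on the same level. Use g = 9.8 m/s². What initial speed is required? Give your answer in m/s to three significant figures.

From R = (v₀² / g) sin 2θ: v₀ = √(gR / sin 2θ).
v₀ = √(9.80 × 105 / sin 139.8°) = √(1029 / 0.6455) = √1594.2 = 39.93 m/s.

39.9 m/s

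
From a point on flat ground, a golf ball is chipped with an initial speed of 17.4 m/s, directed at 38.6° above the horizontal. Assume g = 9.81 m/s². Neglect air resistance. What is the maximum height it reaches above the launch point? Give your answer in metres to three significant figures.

Components: vₓ = 17.40 cos 38.6° = 13.60 m/s, v_y0 = 17.40 sin 38.6° = 10.86 m/s.
At the apex v_y = 0, so H = v_y0²/(2g) = 10.86²/19.62 = 6.006 m.

6.01 m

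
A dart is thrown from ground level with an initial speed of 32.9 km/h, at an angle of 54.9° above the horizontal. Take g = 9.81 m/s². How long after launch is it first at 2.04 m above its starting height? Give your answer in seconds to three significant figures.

0.356 s

Convert: 32.9 km/h = 32.9/3.6 = 9.139 m/s.
Components: vₓ = 9.139 cos 54.9° = 5.255 m/s, v_y0 = 9.139 sin 54.9° = 7.477 m/s.
Set y = v_y0 t − ½ g t² = 2.04: 4.905 t² − 7.477 t + 2.04 = 0.
Quadratic formula: t = (7.477 ± √15.880) / 9.81 = (7.477 ± 3.985) / 9.81 → t = 0.3560 s or 1.168 s.
The first (ascending) time is 0.3560 s.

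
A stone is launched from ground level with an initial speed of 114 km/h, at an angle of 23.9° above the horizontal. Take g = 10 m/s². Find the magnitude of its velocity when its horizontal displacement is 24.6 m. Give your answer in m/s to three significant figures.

Convert: 114 km/h = 114/3.6 = 31.67 m/s.
Horizontal component vₓ = 31.67 cos 23.9° = 28.95 m/s; vertical v_y0 = 31.67 sin 23.9° = 12.83 m/s.
Time to reach x = 24.6 m: t = x/vₓ = 24.6/28.95 = 0.8497 s.
Vertical velocity there: v_y = v_y0 − g t = 12.83 − 10.0 × 0.8497 = 4.332 m/s.
Speed: √(vₓ² + v_y²) = √(28.95² + 4.332²) = 29.27 m/s.

29.3 m/s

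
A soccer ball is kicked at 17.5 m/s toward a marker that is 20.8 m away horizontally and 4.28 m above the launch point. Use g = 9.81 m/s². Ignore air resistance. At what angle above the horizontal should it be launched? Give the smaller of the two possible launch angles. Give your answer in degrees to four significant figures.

Trajectory: y = x tanθ − g x² (1 + tan²θ)/(2v₀²). With x = 20.8, y = 4.28, v₀ = 17.5, g = 9.81:
6.929 tan²θ − 20.8 tanθ + (11.21) = 0.
tanθ = [20.8 ± √(20.8² − 4 × 6.929 × (11.21))] / (2 × 6.929) = (20.8 ± 11.04) / 13.86, giving tanθ = 0.7040 or 2.298.
θ = 35.15° or 66.48°; the smaller is 35.15°.

35.15°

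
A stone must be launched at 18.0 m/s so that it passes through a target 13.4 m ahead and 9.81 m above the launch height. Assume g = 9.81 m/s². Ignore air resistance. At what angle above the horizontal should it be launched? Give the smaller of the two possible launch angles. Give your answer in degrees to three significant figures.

51.4°

Trajectory: y = x tanθ − g x² (1 + tan²θ)/(2v₀²). With x = 13.4, y = 9.81, v₀ = 18.0, g = 9.81:
2.718 tan²θ − 13.4 tanθ + (12.53) = 0.
tanθ = [13.4 ± √(13.4² − 4 × 2.718 × (12.53))] / (2 × 2.718) = (13.4 ± 6.583) / 5.437, giving tanθ = 1.254 or 3.676.
θ = 51.43° or 74.78°; the smaller is 51.43°.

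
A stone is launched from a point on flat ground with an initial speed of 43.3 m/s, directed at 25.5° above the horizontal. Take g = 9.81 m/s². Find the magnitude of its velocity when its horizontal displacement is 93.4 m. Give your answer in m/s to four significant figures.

39.38 m/s

vₓ = 43.30 cos 25.5° = 39.08 m/s; v_y0 = 43.30 sin 25.5° = 18.64 m/s.
Time to reach x = 93.4 m: t = x/vₓ = 93.4/39.08 = 2.390 s.
Vertical velocity there: v_y = v_y0 − g t = 18.64 − 9.81 × 2.390 = −4.803 m/s.
Speed: √(vₓ² + v_y²) = √(39.08² + 4.803²) = 39.38 m/s.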